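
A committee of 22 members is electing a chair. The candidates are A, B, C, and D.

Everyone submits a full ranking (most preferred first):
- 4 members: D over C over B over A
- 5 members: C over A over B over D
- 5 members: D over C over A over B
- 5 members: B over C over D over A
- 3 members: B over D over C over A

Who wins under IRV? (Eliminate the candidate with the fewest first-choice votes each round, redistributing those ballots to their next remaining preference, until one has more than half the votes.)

Round 1: A 0, B 8, C 5, D 9. A eliminated.
Round 2: B 8, C 5, D 9. C eliminated.
Round 3: B 13, D 9. B has a majority (≥12).

B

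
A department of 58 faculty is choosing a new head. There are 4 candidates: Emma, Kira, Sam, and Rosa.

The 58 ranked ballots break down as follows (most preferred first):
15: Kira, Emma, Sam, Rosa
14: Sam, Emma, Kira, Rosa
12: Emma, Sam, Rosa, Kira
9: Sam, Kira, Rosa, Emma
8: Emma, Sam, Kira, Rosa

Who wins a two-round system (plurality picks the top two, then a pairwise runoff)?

Emma

Round 1 first-place votes: Emma 20, Kira 15, Sam 23, Rosa 0. Sam and Emma advance.
Runoff: Sam is ranked above Emma on 23 ballots, Emma above Sam on 35.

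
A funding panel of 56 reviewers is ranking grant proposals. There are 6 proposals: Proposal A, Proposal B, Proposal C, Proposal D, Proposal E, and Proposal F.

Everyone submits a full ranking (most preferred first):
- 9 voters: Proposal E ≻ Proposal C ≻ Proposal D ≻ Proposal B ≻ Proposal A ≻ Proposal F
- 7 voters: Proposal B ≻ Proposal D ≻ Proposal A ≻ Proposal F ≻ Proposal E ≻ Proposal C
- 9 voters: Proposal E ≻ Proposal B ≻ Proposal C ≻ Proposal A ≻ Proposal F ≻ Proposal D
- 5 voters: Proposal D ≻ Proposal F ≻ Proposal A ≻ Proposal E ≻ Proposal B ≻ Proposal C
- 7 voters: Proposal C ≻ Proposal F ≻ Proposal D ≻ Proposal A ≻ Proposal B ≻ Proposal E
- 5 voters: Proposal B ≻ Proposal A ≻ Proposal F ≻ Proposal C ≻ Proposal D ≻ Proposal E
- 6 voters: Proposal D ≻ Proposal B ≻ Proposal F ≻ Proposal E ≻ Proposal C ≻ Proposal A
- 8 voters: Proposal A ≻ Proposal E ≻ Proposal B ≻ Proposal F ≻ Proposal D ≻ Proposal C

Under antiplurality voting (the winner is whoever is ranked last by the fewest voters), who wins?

Proposal B

Last-place votes: Proposal A 6, Proposal B 0, Proposal C 20, Proposal D 9, Proposal E 12, Proposal F 9.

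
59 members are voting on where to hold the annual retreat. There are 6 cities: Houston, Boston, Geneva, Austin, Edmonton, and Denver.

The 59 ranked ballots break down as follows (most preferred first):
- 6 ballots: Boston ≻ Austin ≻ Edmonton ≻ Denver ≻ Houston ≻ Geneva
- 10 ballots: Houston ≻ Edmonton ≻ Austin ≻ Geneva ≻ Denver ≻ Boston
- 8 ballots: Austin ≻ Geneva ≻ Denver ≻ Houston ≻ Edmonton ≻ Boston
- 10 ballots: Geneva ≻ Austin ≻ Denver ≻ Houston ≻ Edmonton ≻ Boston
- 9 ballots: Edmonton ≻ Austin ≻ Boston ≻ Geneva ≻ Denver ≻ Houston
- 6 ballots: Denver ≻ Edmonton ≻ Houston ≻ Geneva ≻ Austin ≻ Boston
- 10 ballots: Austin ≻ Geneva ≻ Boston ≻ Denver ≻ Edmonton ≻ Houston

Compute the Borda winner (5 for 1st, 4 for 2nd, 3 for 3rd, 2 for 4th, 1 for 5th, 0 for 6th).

Houston: 6×1 + 10×5 + 8×2 + 10×2 + 9×0 + 6×3 + 10×0 = 110
Boston: 6×5 + 10×0 + 8×0 + 10×0 + 9×3 + 6×0 + 10×3 = 87
Geneva: 6×0 + 10×2 + 8×4 + 10×5 + 9×2 + 6×2 + 10×4 = 172
Austin: 6×4 + 10×3 + 8×5 + 10×4 + 9×4 + 6×1 + 10×5 = 226
Edmonton: 6×3 + 10×4 + 8×1 + 10×1 + 9×5 + 6×4 + 10×1 = 155
Denver: 6×2 + 10×1 + 8×3 + 10×3 + 9×1 + 6×5 + 10×2 = 135

Austin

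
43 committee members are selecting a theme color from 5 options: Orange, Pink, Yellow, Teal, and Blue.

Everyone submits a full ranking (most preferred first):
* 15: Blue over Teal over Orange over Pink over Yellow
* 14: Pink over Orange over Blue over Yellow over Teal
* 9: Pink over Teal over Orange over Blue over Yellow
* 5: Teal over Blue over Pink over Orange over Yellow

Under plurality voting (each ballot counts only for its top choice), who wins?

First-place votes: Orange 0, Pink 23, Yellow 0, Teal 5, Blue 15.

Pink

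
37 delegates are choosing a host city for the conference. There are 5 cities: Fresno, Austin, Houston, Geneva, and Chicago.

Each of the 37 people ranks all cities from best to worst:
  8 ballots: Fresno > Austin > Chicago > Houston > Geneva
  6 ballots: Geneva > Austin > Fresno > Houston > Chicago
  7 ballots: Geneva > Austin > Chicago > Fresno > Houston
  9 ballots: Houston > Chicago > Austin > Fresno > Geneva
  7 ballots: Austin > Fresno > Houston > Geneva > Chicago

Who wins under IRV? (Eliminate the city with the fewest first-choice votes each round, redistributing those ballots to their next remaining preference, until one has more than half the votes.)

Round 1: Fresno 8, Austin 7, Houston 9, Geneva 13, Chicago 0. Chicago eliminated.
Round 2: Fresno 8, Austin 7, Houston 9, Geneva 13. Austin eliminated.
Round 3: Fresno 15, Houston 9, Geneva 13. Houston eliminated.
Round 4: Fresno 24, Geneva 13. Fresno has a majority (≥19).

Fresno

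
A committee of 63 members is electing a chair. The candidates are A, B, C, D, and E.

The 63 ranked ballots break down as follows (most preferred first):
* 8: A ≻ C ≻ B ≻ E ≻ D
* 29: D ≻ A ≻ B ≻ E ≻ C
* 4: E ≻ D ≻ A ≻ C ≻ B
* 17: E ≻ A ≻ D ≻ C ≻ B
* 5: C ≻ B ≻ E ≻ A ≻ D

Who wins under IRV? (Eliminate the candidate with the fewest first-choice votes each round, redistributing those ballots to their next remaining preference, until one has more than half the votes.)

E

Round 1: A 8, B 0, C 5, D 29, E 21. B eliminated.
Round 2: A 8, C 5, D 29, E 21. C eliminated.
Round 3: A 8, D 29, E 26. A eliminated.
Round 4: D 29, E 34. E has a majority (≥32).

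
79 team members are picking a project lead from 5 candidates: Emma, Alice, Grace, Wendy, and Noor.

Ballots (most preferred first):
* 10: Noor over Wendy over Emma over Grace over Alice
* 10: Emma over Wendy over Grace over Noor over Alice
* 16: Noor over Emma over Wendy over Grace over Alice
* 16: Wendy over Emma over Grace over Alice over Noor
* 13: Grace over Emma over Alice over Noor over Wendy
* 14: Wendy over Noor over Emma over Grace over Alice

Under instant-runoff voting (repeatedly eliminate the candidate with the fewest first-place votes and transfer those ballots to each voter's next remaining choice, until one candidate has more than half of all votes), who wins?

Wendy

Round 1: Emma 10, Alice 0, Grace 13, Wendy 30, Noor 26. Alice eliminated.
Round 2: Emma 10, Grace 13, Wendy 30, Noor 26. Emma eliminated.
Round 3: Grace 13, Wendy 40, Noor 26. Wendy has a majority (≥40).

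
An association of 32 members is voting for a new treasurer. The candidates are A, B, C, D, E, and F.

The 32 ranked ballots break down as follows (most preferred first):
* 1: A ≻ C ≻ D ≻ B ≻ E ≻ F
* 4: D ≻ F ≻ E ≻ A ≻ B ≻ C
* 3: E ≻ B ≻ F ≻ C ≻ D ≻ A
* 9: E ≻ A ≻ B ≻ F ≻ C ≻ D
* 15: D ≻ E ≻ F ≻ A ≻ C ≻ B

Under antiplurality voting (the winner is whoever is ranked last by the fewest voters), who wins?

Last-place votes: A 3, B 15, C 4, D 9, E 0, F 1.

E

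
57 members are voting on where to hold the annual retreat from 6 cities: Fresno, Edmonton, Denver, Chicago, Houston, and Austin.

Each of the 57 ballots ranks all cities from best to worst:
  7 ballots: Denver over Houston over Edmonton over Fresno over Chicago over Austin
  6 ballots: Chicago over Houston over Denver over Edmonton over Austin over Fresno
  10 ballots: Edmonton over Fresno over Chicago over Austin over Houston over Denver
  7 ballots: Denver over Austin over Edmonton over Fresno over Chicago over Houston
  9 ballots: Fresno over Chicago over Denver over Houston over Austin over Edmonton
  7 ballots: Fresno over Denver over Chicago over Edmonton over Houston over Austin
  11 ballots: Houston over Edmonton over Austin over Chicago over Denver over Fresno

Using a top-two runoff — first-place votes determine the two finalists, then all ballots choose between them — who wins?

Round 1 first-place votes: Fresno 16, Edmonton 10, Denver 14, Chicago 6, Houston 11, Austin 0. Fresno and Denver advance.
Runoff: Fresno is ranked above Denver on 26 ballots, Denver above Fresno on 31.

Denver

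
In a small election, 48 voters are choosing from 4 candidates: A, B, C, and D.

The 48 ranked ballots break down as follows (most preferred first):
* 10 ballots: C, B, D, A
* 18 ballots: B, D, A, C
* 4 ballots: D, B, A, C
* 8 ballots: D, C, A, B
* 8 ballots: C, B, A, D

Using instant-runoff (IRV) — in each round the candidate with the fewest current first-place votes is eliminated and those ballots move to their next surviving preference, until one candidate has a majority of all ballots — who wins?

Round 1: A 0, B 18, C 18, D 12. A eliminated.
Round 2: B 18, C 18, D 12. D eliminated.
Round 3: B 22, C 26. C has a majority (≥25).

C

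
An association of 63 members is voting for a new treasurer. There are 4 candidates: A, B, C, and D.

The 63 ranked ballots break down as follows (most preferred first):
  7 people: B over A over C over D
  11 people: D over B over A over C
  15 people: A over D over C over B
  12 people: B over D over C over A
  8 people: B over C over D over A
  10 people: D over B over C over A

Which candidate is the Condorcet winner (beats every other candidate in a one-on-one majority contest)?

D

D vs A: 41–22
D vs B: 36–27
D vs C: 48–15
D beats every other candidate.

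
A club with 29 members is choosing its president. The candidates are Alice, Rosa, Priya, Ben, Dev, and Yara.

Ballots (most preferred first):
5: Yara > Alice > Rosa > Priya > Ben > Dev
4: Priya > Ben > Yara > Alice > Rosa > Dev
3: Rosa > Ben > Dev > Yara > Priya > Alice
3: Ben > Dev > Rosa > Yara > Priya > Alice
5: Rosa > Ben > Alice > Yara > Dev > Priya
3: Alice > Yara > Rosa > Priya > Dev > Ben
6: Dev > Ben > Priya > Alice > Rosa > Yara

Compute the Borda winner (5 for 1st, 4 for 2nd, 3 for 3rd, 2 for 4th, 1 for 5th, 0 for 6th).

Alice: 5×4 + 4×2 + 3×0 + 3×0 + 5×3 + 3×5 + 6×2 = 70
Rosa: 5×3 + 4×1 + 3×5 + 3×3 + 5×5 + 3×3 + 6×1 = 83
Priya: 5×2 + 4×5 + 3×1 + 3×1 + 5×0 + 3×2 + 6×3 = 60
Ben: 5×1 + 4×4 + 3×4 + 3×5 + 5×4 + 3×0 + 6×4 = 92
Dev: 5×0 + 4×0 + 3×3 + 3×4 + 5×1 + 3×1 + 6×5 = 59
Yara: 5×5 + 4×3 + 3×2 + 3×2 + 5×2 + 3×4 + 6×0 = 71

Ben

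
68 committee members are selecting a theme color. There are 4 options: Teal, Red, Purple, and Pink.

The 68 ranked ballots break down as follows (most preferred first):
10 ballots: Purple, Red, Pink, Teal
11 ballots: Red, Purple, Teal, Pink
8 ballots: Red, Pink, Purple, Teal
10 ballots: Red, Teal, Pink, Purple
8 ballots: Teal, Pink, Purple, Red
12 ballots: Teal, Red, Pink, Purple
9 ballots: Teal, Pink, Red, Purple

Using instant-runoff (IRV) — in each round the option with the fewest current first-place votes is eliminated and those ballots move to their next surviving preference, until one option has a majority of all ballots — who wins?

Round 1: Teal 29, Red 29, Purple 10, Pink 0. Pink eliminated.
Round 2: Teal 29, Red 29, Purple 10. Purple eliminated.
Round 3: Teal 29, Red 39. Red has a majority (≥35).

Red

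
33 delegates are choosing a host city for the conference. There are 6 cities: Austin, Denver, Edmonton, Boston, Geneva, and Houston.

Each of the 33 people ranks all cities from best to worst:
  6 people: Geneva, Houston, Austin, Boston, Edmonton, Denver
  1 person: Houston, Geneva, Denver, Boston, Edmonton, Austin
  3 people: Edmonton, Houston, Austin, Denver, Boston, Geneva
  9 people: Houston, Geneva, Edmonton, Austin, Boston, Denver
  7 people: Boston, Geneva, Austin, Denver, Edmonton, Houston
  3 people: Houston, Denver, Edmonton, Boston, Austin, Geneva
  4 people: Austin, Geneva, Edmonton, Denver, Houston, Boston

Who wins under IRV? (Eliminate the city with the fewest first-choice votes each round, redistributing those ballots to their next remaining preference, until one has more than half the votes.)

Geneva

Round 1: Austin 4, Denver 0, Edmonton 3, Boston 7, Geneva 6, Houston 13. Denver eliminated.
Round 2: Austin 4, Edmonton 3, Boston 7, Geneva 6, Houston 13. Edmonton eliminated.
Round 3: Austin 4, Boston 7, Geneva 6, Houston 16. Austin eliminated.
Round 4: Boston 7, Geneva 10, Houston 16. Boston eliminated.
Round 5: Geneva 17, Houston 16. Geneva has a majority (≥17).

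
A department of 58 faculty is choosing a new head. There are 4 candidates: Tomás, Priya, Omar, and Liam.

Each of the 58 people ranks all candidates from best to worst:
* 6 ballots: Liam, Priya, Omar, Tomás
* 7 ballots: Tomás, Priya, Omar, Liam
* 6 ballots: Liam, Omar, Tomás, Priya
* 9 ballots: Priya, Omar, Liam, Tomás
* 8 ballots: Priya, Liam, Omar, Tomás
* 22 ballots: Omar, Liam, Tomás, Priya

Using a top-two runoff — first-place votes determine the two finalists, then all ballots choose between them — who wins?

Priya

Round 1 first-place votes: Tomás 7, Priya 17, Omar 22, Liam 12. Omar and Priya advance.
Runoff: Omar is ranked above Priya on 28 ballots, Priya above Omar on 30.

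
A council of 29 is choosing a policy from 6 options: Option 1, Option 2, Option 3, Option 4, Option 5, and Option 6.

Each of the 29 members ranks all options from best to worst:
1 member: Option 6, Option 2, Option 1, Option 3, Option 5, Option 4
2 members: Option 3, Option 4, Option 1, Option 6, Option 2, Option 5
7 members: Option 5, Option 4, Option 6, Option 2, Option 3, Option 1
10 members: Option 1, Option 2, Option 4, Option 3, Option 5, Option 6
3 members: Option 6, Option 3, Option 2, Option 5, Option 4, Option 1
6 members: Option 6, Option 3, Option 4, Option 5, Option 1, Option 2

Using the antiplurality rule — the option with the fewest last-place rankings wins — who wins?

Last-place votes: Option 1 10, Option 2 6, Option 3 0, Option 4 1, Option 5 2, Option 6 10.

Option 3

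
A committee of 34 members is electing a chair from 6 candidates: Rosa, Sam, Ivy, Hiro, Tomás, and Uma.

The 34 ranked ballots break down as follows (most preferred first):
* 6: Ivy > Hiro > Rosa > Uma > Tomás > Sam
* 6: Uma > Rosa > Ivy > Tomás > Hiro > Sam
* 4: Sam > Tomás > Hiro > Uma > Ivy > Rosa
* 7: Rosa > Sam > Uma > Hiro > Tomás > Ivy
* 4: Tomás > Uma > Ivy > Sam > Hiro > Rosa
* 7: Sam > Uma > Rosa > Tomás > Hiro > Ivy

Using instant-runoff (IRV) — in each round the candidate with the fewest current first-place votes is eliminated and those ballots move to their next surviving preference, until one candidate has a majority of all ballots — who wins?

Round 1: Rosa 7, Sam 11, Ivy 6, Hiro 0, Tomás 4, Uma 6. Hiro eliminated.
Round 2: Rosa 7, Sam 11, Ivy 6, Tomás 4, Uma 6. Tomás eliminated.
Round 3: Rosa 7, Sam 11, Ivy 6, Uma 10. Ivy eliminated.
Round 4: Rosa 13, Sam 11, Uma 10. Uma eliminated.
Round 5: Rosa 19, Sam 15. Rosa has a majority (≥18).

Rosa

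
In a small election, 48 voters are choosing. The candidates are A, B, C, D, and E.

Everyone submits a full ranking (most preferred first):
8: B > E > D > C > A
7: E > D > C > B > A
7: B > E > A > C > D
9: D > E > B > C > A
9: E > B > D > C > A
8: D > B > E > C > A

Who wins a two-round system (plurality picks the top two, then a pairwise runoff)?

E

Round 1 first-place votes: A 0, B 15, C 0, D 17, E 16. D and E advance.
Runoff: D is ranked above E on 17 ballots, E above D on 31.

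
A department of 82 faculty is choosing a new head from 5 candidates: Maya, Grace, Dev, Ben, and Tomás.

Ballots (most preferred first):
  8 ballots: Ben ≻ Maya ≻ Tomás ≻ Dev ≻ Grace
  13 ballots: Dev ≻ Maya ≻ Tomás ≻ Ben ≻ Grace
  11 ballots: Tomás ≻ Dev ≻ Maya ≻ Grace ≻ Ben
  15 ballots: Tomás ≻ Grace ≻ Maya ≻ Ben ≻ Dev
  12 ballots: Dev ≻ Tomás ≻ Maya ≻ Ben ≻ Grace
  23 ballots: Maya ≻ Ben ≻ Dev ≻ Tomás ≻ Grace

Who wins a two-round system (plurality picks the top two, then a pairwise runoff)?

Dev

Round 1 first-place votes: Maya 23, Grace 0, Dev 25, Ben 8, Tomás 26. Tomás and Dev advance.
Runoff: Tomás is ranked above Dev on 34 ballots, Dev above Tomás on 48.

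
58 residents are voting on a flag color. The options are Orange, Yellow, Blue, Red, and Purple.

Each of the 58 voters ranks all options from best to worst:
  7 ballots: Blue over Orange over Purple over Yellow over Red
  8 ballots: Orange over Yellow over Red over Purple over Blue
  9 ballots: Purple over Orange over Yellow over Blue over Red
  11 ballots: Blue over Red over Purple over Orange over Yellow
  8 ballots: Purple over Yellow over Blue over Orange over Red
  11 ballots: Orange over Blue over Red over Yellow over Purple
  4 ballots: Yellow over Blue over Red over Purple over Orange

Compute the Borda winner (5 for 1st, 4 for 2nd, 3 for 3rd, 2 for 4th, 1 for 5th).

Orange

Orange: 7×4 + 8×5 + 9×4 + 11×2 + 8×2 + 11×5 + 4×1 = 201
Yellow: 7×2 + 8×4 + 9×3 + 11×1 + 8×4 + 11×2 + 4×5 = 158
Blue: 7×5 + 8×1 + 9×2 + 11×5 + 8×3 + 11×4 + 4×4 = 200
Red: 7×1 + 8×3 + 9×1 + 11×4 + 8×1 + 11×3 + 4×3 = 137
Purple: 7×3 + 8×2 + 9×5 + 11×3 + 8×5 + 11×1 + 4×2 = 174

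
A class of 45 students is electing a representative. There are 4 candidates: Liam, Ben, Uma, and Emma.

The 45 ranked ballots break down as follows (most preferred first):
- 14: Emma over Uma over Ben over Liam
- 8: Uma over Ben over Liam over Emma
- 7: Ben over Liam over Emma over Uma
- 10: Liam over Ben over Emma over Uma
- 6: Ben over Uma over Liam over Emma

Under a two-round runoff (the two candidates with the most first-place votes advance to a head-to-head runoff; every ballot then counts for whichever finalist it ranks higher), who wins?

Round 1 first-place votes: Liam 10, Ben 13, Uma 8, Emma 14. Emma and Ben advance.
Runoff: Emma is ranked above Ben on 14 ballots, Ben above Emma on 31.

Ben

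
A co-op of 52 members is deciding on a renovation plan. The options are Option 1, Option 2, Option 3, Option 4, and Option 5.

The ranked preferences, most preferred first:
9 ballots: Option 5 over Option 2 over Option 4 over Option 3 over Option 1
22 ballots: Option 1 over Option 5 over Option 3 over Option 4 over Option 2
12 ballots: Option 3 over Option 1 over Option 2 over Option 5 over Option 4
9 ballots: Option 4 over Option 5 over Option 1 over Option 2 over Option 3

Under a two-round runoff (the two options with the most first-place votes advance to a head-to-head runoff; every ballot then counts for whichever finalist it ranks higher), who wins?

Option 1

Round 1 first-place votes: Option 1 22, Option 2 0, Option 3 12, Option 4 9, Option 5 9. Option 1 and Option 3 advance.
Runoff: Option 1 is ranked above Option 3 on 31 ballots, Option 3 above Option 1 on 21.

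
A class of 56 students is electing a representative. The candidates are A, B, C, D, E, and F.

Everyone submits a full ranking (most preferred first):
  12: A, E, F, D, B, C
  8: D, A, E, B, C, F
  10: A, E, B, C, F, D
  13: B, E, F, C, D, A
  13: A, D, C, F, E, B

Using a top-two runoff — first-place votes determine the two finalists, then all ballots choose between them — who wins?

A

Round 1 first-place votes: A 35, B 13, C 0, D 8, E 0, F 0. A and B advance.
Runoff: A is ranked above B on 43 ballots, B above A on 13.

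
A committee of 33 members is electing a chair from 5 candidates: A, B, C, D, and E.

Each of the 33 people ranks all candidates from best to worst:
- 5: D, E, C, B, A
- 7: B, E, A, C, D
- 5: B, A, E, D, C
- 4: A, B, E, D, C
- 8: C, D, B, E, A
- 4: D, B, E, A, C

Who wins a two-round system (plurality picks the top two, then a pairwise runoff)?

Round 1 first-place votes: A 4, B 12, C 8, D 9, E 0. B and D advance.
Runoff: B is ranked above D on 16 ballots, D above B on 17.

D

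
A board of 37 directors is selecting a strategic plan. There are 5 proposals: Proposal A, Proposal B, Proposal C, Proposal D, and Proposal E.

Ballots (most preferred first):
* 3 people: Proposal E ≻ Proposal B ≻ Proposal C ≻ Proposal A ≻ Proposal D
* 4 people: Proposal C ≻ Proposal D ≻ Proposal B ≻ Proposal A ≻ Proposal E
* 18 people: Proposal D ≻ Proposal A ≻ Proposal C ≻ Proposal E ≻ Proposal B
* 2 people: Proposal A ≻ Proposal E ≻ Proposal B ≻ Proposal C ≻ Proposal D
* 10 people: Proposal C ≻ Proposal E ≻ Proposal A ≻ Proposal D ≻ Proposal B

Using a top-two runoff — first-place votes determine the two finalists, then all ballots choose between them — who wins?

Proposal C

Round 1 first-place votes: Proposal A 2, Proposal B 0, Proposal C 14, Proposal D 18, Proposal E 3. Proposal D and Proposal C advance.
Runoff: Proposal D is ranked above Proposal C on 18 ballots, Proposal C above Proposal D on 19.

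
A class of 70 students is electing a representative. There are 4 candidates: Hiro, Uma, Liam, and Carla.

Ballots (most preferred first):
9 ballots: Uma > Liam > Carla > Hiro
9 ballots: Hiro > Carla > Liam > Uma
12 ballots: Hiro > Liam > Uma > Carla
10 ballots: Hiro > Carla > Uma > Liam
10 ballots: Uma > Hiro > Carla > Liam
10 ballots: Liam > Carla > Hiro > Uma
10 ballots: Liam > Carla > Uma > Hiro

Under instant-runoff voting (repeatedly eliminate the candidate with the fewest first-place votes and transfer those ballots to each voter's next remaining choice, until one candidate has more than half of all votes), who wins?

Hiro

Round 1: Hiro 31, Uma 19, Liam 20, Carla 0. Carla eliminated.
Round 2: Hiro 31, Uma 19, Liam 20. Uma eliminated.
Round 3: Hiro 41, Liam 29. Hiro has a majority (≥36).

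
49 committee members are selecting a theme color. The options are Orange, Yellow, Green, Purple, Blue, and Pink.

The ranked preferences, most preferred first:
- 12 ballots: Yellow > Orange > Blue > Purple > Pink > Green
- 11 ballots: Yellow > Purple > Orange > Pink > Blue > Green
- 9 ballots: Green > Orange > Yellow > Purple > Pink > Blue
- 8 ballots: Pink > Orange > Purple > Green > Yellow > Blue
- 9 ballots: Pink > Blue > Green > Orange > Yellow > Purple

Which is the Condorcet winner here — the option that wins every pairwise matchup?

Orange vs Yellow: 26–23
Orange vs Green: 31–18
Orange vs Purple: 38–11
Orange vs Blue: 40–9
Orange vs Pink: 32–17
Orange beats every other option.

Orange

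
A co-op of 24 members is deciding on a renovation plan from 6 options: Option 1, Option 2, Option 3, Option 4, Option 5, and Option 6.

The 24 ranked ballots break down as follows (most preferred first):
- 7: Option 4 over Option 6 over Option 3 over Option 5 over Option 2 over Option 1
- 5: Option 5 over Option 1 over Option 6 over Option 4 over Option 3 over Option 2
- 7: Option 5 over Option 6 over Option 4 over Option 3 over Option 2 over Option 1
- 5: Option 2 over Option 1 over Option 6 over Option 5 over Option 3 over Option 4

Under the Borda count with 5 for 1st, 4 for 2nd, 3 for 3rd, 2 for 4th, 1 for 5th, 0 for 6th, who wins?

Option 1: 7×0 + 5×4 + 7×0 + 5×4 = 40
Option 2: 7×1 + 5×0 + 7×1 + 5×5 = 39
Option 3: 7×3 + 5×1 + 7×2 + 5×1 = 45
Option 4: 7×5 + 5×2 + 7×3 + 5×0 = 66
Option 5: 7×2 + 5×5 + 7×5 + 5×2 = 84
Option 6: 7×4 + 5×3 + 7×4 + 5×3 = 86

Option 6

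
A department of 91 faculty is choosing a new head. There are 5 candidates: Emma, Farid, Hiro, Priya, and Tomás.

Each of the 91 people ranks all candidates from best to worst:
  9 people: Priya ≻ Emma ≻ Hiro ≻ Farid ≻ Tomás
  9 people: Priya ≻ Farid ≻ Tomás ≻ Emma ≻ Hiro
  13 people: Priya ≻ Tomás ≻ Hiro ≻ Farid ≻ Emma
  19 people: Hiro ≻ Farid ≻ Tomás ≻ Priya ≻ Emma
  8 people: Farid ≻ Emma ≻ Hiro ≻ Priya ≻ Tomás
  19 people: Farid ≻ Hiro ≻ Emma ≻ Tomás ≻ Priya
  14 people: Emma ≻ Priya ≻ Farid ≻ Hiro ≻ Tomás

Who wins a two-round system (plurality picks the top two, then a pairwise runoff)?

Round 1 first-place votes: Emma 14, Farid 27, Hiro 19, Priya 31, Tomás 0. Priya and Farid advance.
Runoff: Priya is ranked above Farid on 45 ballots, Farid above Priya on 46.

Farid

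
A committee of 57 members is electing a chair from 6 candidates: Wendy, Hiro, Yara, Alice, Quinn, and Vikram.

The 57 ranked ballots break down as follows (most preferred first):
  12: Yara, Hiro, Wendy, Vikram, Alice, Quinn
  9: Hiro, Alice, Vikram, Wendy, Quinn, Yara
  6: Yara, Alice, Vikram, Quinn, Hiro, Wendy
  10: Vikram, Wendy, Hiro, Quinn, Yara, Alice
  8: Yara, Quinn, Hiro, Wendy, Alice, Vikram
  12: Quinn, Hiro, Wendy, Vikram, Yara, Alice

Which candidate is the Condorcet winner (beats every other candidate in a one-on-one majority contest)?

Hiro vs Wendy: 47–10
Hiro vs Yara: 31–26
Hiro vs Alice: 51–6
Hiro vs Quinn: 31–26
Hiro vs Vikram: 41–16
Hiro beats every other candidate.

Hiro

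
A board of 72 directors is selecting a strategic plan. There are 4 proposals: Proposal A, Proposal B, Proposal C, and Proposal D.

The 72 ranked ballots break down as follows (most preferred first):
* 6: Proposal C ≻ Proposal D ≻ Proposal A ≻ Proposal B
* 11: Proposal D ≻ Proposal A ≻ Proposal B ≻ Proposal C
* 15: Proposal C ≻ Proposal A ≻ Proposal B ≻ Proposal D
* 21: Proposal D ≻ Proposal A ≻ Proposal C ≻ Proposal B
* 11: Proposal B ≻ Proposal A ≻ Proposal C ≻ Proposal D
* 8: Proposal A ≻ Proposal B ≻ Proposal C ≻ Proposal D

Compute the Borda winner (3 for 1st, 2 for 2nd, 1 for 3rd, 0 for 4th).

Proposal A

Proposal A: 6×1 + 11×2 + 15×2 + 21×2 + 11×2 + 8×3 = 146
Proposal B: 6×0 + 11×1 + 15×1 + 21×0 + 11×3 + 8×2 = 75
Proposal C: 6×3 + 11×0 + 15×3 + 21×1 + 11×1 + 8×1 = 103
Proposal D: 6×2 + 11×3 + 15×0 + 21×3 + 11×0 + 8×0 = 108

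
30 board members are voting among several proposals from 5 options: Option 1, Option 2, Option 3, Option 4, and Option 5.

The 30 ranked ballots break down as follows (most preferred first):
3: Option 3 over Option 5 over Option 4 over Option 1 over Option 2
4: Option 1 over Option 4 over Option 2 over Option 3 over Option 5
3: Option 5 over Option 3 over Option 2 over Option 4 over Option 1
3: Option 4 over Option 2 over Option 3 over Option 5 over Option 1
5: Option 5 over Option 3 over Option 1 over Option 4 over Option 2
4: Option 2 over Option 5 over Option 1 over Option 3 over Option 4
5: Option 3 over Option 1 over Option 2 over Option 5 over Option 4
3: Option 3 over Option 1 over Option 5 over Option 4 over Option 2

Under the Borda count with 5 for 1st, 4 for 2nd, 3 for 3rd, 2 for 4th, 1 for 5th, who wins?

Option 3

Option 1: 3×2 + 4×5 + 3×1 + 3×1 + 5×3 + 4×3 + 5×4 + 3×4 = 91
Option 2: 3×1 + 4×3 + 3×3 + 3×4 + 5×1 + 4×5 + 5×3 + 3×1 = 79
Option 3: 3×5 + 4×2 + 3×4 + 3×3 + 5×4 + 4×2 + 5×5 + 3×5 = 112
Option 4: 3×3 + 4×4 + 3×2 + 3×5 + 5×2 + 4×1 + 5×1 + 3×2 = 71
Option 5: 3×4 + 4×1 + 3×5 + 3×2 + 5×5 + 4×4 + 5×2 + 3×3 = 97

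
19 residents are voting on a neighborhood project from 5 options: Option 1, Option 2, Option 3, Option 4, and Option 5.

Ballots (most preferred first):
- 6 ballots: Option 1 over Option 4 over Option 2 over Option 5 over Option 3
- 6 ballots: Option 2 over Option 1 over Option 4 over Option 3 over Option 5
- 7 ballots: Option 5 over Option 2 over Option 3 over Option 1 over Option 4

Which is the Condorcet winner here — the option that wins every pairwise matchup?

Option 2 vs Option 1: 13–6
Option 2 vs Option 3: 19–0
Option 2 vs Option 4: 13–6
Option 2 vs Option 5: 12–7
Option 2 beats every other option.

Option 2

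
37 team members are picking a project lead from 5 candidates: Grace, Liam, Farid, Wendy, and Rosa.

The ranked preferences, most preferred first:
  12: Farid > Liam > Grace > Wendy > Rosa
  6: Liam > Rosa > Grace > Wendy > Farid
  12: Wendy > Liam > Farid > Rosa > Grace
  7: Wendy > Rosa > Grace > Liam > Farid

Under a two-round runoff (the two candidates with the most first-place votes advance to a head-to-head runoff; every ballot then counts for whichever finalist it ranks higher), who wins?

Wendy

Round 1 first-place votes: Grace 0, Liam 6, Farid 12, Wendy 19, Rosa 0. Wendy and Farid advance.
Runoff: Wendy is ranked above Farid on 25 ballots, Farid above Wendy on 12.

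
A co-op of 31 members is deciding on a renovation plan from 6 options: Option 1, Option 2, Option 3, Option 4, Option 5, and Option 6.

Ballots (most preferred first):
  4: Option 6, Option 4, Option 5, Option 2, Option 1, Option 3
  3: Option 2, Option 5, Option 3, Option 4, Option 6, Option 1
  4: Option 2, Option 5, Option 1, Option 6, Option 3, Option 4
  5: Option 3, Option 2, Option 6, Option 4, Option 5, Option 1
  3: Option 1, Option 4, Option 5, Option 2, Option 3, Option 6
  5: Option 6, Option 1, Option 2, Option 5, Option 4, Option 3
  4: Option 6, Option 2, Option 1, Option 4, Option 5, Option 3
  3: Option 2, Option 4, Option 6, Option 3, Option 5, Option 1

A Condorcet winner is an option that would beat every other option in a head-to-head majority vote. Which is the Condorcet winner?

Option 2 vs Option 1: 23–8
Option 2 vs Option 3: 26–5
Option 2 vs Option 4: 24–7
Option 2 vs Option 5: 24–7
Option 2 vs Option 6: 18–13
Option 2 beats every other option.

Option 2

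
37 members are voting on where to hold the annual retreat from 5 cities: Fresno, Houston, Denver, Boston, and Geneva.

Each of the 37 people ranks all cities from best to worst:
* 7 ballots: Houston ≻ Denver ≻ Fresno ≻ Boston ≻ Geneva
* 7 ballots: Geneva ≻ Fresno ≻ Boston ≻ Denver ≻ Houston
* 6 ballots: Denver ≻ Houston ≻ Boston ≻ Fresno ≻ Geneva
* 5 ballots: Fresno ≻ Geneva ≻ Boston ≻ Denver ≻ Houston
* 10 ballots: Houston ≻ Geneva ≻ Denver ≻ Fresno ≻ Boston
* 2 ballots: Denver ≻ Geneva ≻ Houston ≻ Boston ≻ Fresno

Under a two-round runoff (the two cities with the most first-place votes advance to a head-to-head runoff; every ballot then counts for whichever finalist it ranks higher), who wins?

Round 1 first-place votes: Fresno 5, Houston 17, Denver 8, Boston 0, Geneva 7. Houston and Denver advance.
Runoff: Houston is ranked above Denver on 17 ballots, Denver above Houston on 20.

Denver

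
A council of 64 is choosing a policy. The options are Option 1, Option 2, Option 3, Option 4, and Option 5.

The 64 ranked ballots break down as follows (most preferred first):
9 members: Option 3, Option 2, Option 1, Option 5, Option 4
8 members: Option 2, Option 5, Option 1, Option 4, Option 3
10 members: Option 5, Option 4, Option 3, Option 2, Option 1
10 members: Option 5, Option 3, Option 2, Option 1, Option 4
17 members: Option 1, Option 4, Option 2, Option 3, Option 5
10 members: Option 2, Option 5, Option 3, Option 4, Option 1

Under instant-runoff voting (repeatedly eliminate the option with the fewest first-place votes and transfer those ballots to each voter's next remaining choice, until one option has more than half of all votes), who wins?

Option 2

Round 1: Option 1 17, Option 2 18, Option 3 9, Option 4 0, Option 5 20. Option 4 eliminated.
Round 2: Option 1 17, Option 2 18, Option 3 9, Option 5 20. Option 3 eliminated.
Round 3: Option 1 17, Option 2 27, Option 5 20. Option 1 eliminated.
Round 4: Option 2 44, Option 5 20. Option 2 has a majority (≥33).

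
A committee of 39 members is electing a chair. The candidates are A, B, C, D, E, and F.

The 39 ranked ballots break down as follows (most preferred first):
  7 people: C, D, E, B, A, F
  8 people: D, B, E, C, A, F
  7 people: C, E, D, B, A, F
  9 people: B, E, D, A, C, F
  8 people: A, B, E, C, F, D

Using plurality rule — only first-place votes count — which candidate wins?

C

First-place votes: A 8, B 9, C 14, D 8, E 0, F 0.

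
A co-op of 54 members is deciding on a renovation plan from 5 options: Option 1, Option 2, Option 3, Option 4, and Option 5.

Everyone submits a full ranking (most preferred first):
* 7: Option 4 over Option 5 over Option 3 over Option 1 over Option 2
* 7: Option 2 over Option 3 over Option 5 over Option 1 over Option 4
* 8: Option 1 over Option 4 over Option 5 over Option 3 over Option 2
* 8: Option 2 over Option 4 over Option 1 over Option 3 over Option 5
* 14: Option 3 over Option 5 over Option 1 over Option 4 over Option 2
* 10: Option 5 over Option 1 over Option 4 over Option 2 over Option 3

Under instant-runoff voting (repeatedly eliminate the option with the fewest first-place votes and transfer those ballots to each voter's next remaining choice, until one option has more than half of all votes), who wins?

Round 1: Option 1 8, Option 2 15, Option 3 14, Option 4 7, Option 5 10. Option 4 eliminated.
Round 2: Option 1 8, Option 2 15, Option 3 14, Option 5 17. Option 1 eliminated.
Round 3: Option 2 15, Option 3 14, Option 5 25. Option 3 eliminated.
Round 4: Option 2 15, Option 5 39. Option 5 has a majority (≥28).

Option 5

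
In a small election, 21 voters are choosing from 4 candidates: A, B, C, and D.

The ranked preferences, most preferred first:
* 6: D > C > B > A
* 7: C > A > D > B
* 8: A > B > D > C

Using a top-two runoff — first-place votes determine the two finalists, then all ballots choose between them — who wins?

Round 1 first-place votes: A 8, B 0, C 7, D 6. A and C advance.
Runoff: A is ranked above C on 8 ballots, C above A on 13.

C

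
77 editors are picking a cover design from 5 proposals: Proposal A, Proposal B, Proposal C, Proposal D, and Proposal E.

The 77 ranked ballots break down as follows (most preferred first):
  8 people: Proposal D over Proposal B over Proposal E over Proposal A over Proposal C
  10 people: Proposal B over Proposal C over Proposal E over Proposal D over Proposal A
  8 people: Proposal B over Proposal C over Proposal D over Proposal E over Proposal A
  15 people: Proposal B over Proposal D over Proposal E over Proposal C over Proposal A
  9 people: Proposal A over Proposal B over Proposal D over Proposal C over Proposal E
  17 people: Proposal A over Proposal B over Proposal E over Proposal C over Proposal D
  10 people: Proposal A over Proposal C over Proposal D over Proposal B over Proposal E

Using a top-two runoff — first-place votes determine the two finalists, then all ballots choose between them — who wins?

Proposal B

Round 1 first-place votes: Proposal A 36, Proposal B 33, Proposal C 0, Proposal D 8, Proposal E 0. Proposal A and Proposal B advance.
Runoff: Proposal A is ranked above Proposal B on 36 ballots, Proposal B above Proposal A on 41.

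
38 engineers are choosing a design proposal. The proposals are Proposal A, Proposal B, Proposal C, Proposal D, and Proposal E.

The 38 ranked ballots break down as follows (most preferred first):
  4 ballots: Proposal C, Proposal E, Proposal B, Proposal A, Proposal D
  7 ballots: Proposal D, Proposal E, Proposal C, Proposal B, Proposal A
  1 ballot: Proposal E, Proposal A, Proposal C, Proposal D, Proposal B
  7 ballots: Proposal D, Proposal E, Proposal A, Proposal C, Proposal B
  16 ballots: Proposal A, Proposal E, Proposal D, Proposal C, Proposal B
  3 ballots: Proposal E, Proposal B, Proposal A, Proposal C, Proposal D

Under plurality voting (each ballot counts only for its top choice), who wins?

Proposal A

First-place votes: Proposal A 16, Proposal B 0, Proposal C 4, Proposal D 14, Proposal E 4.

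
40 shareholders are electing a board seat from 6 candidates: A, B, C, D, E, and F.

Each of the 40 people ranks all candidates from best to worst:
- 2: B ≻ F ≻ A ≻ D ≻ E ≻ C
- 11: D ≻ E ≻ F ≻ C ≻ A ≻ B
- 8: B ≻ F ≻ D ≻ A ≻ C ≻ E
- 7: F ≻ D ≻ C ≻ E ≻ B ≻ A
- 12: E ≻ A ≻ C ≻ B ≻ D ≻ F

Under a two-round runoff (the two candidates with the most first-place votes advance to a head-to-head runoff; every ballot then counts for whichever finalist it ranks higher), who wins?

D

Round 1 first-place votes: A 0, B 10, C 0, D 11, E 12, F 7. E and D advance.
Runoff: E is ranked above D on 12 ballots, D above E on 28.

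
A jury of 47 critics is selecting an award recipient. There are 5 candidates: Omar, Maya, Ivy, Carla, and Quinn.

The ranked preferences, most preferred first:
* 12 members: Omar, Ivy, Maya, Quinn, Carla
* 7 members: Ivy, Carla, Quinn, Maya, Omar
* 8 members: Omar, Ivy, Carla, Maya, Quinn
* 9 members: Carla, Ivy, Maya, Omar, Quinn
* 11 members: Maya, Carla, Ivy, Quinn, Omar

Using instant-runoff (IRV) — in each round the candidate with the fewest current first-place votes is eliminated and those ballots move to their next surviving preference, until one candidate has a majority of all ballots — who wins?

Round 1: Omar 20, Maya 11, Ivy 7, Carla 9, Quinn 0. Quinn eliminated.
Round 2: Omar 20, Maya 11, Ivy 7, Carla 9. Ivy eliminated.
Round 3: Omar 20, Maya 11, Carla 16. Maya eliminated.
Round 4: Omar 20, Carla 27. Carla has a majority (≥24).

Carla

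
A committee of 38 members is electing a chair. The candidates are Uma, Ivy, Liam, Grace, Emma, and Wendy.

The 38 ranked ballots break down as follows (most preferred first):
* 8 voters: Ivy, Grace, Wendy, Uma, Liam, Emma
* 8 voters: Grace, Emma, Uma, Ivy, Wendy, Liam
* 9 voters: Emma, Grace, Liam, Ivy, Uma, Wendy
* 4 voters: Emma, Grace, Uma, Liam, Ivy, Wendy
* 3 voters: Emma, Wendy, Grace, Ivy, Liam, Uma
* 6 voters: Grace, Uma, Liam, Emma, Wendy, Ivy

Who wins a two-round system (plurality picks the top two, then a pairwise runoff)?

Grace

Round 1 first-place votes: Uma 0, Ivy 8, Liam 0, Grace 14, Emma 16, Wendy 0. Emma and Grace advance.
Runoff: Emma is ranked above Grace on 16 ballots, Grace above Emma on 22.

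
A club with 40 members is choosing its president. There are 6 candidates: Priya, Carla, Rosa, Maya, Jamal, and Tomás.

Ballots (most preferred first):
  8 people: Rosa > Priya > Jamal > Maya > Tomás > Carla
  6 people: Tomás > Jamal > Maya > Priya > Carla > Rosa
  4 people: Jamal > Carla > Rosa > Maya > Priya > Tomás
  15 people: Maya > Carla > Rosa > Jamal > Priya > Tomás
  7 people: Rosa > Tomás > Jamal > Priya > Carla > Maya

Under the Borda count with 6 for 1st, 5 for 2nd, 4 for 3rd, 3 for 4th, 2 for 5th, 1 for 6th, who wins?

Rosa

Priya: 8×5 + 6×3 + 4×2 + 15×2 + 7×3 = 117
Carla: 8×1 + 6×2 + 4×5 + 15×5 + 7×2 = 129
Rosa: 8×6 + 6×1 + 4×4 + 15×4 + 7×6 = 172
Maya: 8×3 + 6×4 + 4×3 + 15×6 + 7×1 = 157
Jamal: 8×4 + 6×5 + 4×6 + 15×3 + 7×4 = 159
Tomás: 8×2 + 6×6 + 4×1 + 15×1 + 7×5 = 106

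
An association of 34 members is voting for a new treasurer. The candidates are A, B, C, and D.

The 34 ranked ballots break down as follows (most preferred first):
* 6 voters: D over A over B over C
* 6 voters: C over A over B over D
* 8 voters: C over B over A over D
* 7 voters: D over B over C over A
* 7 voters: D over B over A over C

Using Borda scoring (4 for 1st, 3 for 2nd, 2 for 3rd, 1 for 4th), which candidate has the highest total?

D

A: 6×3 + 6×3 + 8×2 + 7×1 + 7×2 = 73
B: 6×2 + 6×2 + 8×3 + 7×3 + 7×3 = 90
C: 6×1 + 6×4 + 8×4 + 7×2 + 7×1 = 83
D: 6×4 + 6×1 + 8×1 + 7×4 + 7×4 = 94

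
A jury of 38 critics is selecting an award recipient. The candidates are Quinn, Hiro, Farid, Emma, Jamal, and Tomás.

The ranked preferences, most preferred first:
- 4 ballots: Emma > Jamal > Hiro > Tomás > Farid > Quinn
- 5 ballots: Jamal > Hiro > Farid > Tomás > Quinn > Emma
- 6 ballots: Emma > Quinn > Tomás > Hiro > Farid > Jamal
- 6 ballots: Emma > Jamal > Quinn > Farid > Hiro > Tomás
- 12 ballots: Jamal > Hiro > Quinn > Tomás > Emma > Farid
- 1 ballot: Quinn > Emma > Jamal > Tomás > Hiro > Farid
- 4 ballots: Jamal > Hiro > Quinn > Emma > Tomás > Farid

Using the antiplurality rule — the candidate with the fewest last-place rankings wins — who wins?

Hiro

Last-place votes: Quinn 4, Hiro 0, Farid 17, Emma 5, Jamal 6, Tomás 6.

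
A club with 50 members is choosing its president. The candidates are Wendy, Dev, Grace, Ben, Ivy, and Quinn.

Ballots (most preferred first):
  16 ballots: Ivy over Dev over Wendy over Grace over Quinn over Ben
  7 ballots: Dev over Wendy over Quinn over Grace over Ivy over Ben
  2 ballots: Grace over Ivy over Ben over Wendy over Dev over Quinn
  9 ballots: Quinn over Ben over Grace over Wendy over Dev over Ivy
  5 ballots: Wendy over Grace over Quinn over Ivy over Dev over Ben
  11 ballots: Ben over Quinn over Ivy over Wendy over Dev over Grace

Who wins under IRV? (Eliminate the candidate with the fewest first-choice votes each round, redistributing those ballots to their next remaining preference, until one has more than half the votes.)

Round 1: Wendy 5, Dev 7, Grace 2, Ben 11, Ivy 16, Quinn 9. Grace eliminated.
Round 2: Wendy 5, Dev 7, Ben 11, Ivy 18, Quinn 9. Wendy eliminated.
Round 3: Dev 7, Ben 11, Ivy 18, Quinn 14. Dev eliminated.
Round 4: Ben 11, Ivy 18, Quinn 21. Ben eliminated.
Round 5: Ivy 18, Quinn 32. Quinn has a majority (≥26).

Quinn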